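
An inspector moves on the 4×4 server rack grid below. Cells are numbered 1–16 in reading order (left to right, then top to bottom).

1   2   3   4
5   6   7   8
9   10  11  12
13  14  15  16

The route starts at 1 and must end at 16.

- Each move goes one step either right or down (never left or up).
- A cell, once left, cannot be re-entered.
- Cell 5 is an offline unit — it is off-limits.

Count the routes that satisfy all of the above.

10

A right/down-only route from 1 to 16 makes exactly 3 down-moves and 3 right-moves in some order.
With no other constraints that would be C(6,3) = 20 routes.
Subtract routes through each blocked cell (inclusion–exclusion for overlaps): − through 5: 10 → 10.
That gives 10 routes.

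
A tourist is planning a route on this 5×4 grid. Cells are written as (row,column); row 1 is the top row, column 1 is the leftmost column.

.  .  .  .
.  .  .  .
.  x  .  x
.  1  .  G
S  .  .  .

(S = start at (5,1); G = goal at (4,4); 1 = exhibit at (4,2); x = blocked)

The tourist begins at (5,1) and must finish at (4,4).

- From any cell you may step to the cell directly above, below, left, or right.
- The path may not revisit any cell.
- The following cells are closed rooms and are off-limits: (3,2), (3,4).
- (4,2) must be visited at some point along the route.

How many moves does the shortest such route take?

Any route passes through (4,2) somewhere between (5,1) and (4,4). Summing Manhattan distances along the two legs ((5,1) → (4,2) → (4,4)) gives a lower bound of 2 + 2 = 4 moves.
A route of 4 moves achieves this: (5,1) → (4,1) → (4,2) → (4,3) → (4,4).
Since 4 matches the lower bound, it is optimal.

4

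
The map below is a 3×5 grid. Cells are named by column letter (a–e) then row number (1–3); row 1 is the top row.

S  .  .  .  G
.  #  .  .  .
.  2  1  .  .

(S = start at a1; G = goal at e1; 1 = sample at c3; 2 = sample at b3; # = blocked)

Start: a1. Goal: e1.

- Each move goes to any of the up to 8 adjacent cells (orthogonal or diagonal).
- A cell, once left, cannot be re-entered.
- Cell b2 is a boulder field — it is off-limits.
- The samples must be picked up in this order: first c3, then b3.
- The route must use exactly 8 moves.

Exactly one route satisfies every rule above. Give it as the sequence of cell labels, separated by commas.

The waypoints must appear in the order c3, b3, with no cell reused.
Route from a1: 2× right (reaching c1), down-right to d2, down-left to c3, left to b3, 2× up-right (reaching d1), right to e1 — 8 moves in all.
Check: order respected (1 at step 4, 2 at step 5); 8 moves as required.

a1, b1, c1, d2, c3, b3, c2, d1, e1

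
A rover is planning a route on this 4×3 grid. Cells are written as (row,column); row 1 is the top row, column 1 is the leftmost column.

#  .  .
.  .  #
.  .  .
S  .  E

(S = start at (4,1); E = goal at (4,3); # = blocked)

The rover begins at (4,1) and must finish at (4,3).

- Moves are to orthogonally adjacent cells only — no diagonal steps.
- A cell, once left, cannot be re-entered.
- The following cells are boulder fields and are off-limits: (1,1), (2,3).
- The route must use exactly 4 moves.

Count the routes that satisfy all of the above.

3

Need simple routes of exactly 4 moves from (4,1) to (4,3) (Manhattan distance 2, so 1 moves are spent on a detour and 1 undoing it).
Enumerating: (4,1) (3,1) (3,2) (4,2) (4,3) | (4,1) (3,1) (3,2) (3,3) (4,3) | (4,1) (4,2) (3,2) (3,3) (4,3).
That gives 3 routes.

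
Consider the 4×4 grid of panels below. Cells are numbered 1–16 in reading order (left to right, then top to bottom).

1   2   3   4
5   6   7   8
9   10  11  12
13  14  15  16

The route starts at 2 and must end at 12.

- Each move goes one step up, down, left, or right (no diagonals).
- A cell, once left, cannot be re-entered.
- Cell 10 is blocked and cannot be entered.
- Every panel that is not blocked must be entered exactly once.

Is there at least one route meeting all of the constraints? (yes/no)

no

Colour the cells like a checkerboard: each orthogonal step flips colour, so a Hamiltonian route alternates colours. Here there are 8 cells of one colour and 7 of the other, with start on the same colour as the goal — the counts and endpoints can't be arranged into an alternating sequence of length 15, so no Hamiltonian route exists.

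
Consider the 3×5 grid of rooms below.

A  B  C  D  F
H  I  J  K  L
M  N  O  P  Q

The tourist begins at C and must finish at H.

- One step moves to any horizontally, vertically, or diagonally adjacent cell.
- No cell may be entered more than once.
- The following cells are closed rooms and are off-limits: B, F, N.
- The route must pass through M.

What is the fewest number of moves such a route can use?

3

Any route passes through M somewhere between C and H. Summing Chebyshev distances along the two legs (C → M → H) gives a lower bound of 2 + 1 = 3 moves.
A route of 3 moves achieves this: C → I → M → H.
Since 3 matches the lower bound, it is optimal.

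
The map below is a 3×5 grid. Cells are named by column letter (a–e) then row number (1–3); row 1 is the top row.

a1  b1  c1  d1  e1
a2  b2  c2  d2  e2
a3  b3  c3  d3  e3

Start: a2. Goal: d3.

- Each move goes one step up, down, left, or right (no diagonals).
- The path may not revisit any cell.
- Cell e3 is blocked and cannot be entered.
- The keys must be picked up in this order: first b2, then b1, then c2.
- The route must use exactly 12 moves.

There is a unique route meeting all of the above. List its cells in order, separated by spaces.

The waypoints must appear in the order b2, b1, c2, with no cell reused.
Route from a2: down to a3, right to b3, 2× up (reaching b1), 3× right (reaching e1), down to e2, 2× left (reaching c2), down to c3, right to d3 — 12 moves in all.
Check: order respected (b2 at step 3, b1 at step 4, c2 at step 10); 12 moves as required.

a2 a3 b3 b2 b1 c1 d1 e1 e2 d2 c2 c3 d3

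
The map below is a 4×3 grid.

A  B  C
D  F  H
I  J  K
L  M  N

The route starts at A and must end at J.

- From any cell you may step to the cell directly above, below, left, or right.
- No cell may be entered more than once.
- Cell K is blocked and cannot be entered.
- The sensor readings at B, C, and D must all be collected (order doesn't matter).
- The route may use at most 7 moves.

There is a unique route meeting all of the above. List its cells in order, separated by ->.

A -> B -> C -> H -> F -> D -> I -> J

The 7-move cap with required stops at B, C, D leaves no slack for detours.
Route from A: 2× right (reaching C), down to H, 2× left (reaching D), down to I, right to J — 7 moves in all.
Check: all required cells visited; 7 ≤ 7 moves.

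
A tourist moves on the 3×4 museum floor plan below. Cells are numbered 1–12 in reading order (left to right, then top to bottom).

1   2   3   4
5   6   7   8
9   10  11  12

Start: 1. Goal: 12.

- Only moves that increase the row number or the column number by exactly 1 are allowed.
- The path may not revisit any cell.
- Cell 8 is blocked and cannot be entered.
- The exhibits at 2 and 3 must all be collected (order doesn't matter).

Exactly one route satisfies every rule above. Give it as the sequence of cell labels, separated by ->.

1 -> 2 -> 3 -> 7 -> 11 -> 12

Moves only go right or down, so the column and row indices never decrease.
Route from 1: 2× right (reaching 3), 2× down (reaching 11), right to 12 — 5 moves in all.
Check: all required cells visited.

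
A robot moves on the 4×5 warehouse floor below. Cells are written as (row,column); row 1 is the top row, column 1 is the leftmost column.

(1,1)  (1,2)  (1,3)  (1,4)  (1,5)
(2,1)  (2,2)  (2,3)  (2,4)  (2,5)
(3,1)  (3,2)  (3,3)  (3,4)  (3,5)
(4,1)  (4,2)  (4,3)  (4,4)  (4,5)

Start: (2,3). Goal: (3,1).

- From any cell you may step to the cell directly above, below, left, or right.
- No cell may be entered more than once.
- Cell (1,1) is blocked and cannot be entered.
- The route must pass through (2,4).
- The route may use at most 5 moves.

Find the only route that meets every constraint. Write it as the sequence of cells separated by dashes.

(2,3) - (2,4) - (3,4) - (3,3) - (3,2) - (3,1)

The budget equals the shortest possible length, so every move has to be on a shortest route through the required cells.
Route from (2,3): right to (2,4), down to (3,4), 3× left (reaching (3,1)) — 5 moves in all.
Check: all required cells visited; 5 ≤ 5 moves.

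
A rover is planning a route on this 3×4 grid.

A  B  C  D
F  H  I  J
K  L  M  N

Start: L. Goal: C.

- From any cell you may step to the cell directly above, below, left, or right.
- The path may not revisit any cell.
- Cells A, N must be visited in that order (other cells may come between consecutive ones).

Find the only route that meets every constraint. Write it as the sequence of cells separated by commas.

L, K, F, A, B, H, I, M, N, J, D, C

The waypoints must appear in the order A, N, with no cell reused.
Route from L: left 1 to K, up 2 to A, right 1 to B, down 1 to H, right 1 to I, down 1 to M, right 1 to N, up 2 to D, left 1 to C — 11 moves in all.
Check: order respected (A at step 3, N at step 8).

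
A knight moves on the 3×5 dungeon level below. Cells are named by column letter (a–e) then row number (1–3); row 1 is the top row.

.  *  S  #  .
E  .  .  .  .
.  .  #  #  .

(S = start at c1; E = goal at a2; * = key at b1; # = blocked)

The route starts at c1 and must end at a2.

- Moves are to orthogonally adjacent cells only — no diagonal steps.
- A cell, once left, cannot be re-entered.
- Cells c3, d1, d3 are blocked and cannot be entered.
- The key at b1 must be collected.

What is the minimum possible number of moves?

Any route passes through b1 somewhere between c1 and a2. Summing Manhattan distances along the two legs (c1 → b1 → a2) gives a lower bound of 1 + 2 = 3 moves.
A route of 3 moves achieves this: c1 → b1 → b2 → a2.
Since 3 matches the lower bound, it is optimal.

3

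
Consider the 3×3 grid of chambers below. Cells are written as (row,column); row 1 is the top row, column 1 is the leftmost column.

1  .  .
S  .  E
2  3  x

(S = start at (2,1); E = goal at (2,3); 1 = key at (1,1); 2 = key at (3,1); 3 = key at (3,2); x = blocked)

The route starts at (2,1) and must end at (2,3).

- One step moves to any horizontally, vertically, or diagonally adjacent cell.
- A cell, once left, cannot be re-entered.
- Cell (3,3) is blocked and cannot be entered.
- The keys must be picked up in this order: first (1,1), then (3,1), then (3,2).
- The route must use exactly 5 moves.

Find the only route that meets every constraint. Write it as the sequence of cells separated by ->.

(2,1) -> (1,1) -> (2,2) -> (3,1) -> (3,2) -> (2,3)

The waypoints must appear in the order (1,1), (3,1), (3,2), with no cell reused.
Route from (2,1): up 1 to (1,1), down-right 1 to (2,2), down-left 1 to (3,1), right 1 to (3,2), up-right 1 to (2,3) — 5 moves in all.
Check: order respected (1 at step 1, 2 at step 3, 3 at step 4); 5 moves as required.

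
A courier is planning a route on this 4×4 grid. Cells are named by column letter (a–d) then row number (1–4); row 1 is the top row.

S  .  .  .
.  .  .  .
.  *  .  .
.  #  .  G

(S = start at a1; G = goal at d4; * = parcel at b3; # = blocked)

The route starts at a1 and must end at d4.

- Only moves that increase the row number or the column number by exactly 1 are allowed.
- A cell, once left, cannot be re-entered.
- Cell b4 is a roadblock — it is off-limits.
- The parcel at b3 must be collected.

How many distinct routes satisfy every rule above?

A right/down-only route from a1 to d4 makes exactly 3 down-moves and 3 right-moves in some order.
With no other constraints that would be C(6,3) = 20 routes.
Split at b3 and multiply the segment counts (each segment already excludes blocked cells): a1→b3: 3; b3→d4: 2; product = 6.
That gives 6 routes.

6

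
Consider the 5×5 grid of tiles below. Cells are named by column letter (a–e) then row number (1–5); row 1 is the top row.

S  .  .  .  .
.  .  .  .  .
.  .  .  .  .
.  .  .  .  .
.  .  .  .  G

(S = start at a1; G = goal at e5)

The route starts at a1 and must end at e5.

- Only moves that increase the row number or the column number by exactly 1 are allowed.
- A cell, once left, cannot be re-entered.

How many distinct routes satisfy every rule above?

A right/down-only route from a1 to e5 makes exactly 4 down-moves and 4 right-moves in some order.
With no other constraints that would be C(8,4) = 70 routes.
That gives 70 routes.

70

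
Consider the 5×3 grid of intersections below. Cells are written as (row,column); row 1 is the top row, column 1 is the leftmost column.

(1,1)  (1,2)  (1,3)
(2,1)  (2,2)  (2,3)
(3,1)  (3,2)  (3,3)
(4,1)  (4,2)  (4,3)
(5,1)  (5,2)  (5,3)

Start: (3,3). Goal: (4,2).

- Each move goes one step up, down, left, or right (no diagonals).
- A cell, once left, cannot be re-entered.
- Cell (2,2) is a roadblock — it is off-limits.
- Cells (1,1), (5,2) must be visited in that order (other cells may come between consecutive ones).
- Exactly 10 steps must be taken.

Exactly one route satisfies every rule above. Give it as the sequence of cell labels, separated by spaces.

(3,3) (2,3) (1,3) (1,2) (1,1) (2,1) (3,1) (4,1) (5,1) (5,2) (4,2)

The waypoints must appear in the order (1,1), (5,2), with no cell reused.
Route from (3,3): 2× up (reaching (1,3)), 2× left (reaching (1,1)), 4× down (reaching (5,1)), right to (5,2), up to (4,2) — 10 moves in all.
Check: order respected ((1,1) at step 4, (5,2) at step 9); 10 moves as required.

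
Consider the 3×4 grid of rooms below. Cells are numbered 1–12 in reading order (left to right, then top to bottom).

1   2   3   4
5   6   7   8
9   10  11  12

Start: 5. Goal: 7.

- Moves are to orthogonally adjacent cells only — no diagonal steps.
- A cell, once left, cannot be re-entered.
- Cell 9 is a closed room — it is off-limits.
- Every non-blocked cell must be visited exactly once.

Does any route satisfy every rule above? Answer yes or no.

One route that works: 5 → 1 → 2 → 6 → 10 → 11 → 12 → 8 → 4 → 3 → 7.

yes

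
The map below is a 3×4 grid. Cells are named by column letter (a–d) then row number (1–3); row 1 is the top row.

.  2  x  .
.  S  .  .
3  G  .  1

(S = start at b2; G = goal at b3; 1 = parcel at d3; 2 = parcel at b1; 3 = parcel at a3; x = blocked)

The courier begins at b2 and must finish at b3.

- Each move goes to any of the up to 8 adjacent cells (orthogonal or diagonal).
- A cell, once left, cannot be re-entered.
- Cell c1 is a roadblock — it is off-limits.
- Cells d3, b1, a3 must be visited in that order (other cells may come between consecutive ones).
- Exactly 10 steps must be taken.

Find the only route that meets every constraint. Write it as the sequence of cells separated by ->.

b2 -> c3 -> d3 -> d2 -> d1 -> c2 -> b1 -> a1 -> a2 -> a3 -> b3

The waypoints must appear in the order d3, b1, a3, with no cell reused.
Route from b2: down-right 1 to c3, right 1 to d3, up 2 to d1, down-left 1 to c2, up-left 1 to b1, left 1 to a1, down 2 to a3, right 1 to b3 — 10 moves in all.
Check: order respected (1 at step 2, 2 at step 6, 3 at step 9); 10 moves as required.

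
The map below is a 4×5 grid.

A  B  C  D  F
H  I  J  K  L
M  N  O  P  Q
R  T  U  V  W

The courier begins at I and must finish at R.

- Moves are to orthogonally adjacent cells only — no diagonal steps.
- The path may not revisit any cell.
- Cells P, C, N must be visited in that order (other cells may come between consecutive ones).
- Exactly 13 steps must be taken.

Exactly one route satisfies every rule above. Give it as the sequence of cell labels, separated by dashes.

The waypoints must appear in the order P, C, N, with no cell reused.
Route from I: right to J, down to O, right to P, 2× up (reaching D), 3× left (reaching A), 2× down (reaching M), right to N, down to T, left to R — 13 moves in all.
Check: order respected (P at step 3, C at step 6, N at step 11); 13 moves as required.

I - J - O - P - K - D - C - B - A - H - M - N - T - R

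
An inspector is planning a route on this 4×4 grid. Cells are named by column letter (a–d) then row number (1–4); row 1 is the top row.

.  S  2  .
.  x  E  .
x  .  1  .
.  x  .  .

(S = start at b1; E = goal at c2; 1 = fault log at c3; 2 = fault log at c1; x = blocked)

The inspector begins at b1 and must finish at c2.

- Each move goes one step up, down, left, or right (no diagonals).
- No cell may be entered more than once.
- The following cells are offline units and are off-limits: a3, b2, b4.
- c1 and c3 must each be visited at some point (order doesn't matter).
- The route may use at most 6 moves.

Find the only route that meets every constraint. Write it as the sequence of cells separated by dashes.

b1 - c1 - d1 - d2 - d3 - c3 - c2

Any route must reach c1 and c3 and still end at c2 within 6 moves, so the order of the required stops is forced.
Route from b1: right 2 to d1, down 2 to d3, left 1 to c3, up 1 to c2 — 6 moves in all.
Check: all required cells visited; 6 ≤ 6 moves.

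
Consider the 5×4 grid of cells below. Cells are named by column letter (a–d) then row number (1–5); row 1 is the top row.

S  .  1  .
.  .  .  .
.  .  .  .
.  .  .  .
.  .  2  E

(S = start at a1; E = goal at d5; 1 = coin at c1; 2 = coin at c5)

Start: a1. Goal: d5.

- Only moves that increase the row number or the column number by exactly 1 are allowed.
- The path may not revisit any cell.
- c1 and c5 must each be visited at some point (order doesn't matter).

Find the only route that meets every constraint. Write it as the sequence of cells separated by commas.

Moves only go right or down, so the column and row indices never decrease.
Route from a1: right 2 to c1, down 4 to c5, right 1 to d5 — 7 moves in all.
Check: all required cells visited.

a1, b1, c1, c2, c3, c4, c5, d5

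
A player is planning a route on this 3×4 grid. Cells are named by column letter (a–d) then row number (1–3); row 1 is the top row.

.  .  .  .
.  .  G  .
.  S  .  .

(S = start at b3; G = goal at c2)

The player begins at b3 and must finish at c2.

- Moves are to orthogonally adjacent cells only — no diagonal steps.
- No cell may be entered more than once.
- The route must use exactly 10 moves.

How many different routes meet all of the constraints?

Need simple routes of exactly 10 moves from b3 to c2 (Manhattan distance 2, so 4 moves are spent on a detour and 4 undoing it).
Enumerating: b3 b2 a2 a1 b1 c1 d1 d2 d3 c3 c2 | b3 a3 a2 a1 b1 c1 d1 d2 d3 c3 c2 | b3 a3 a2 b2 b1 c1 d1 d2 d3 c3 c2 | b3 c3 d3 d2 d1 c1 b1 a1 a2 b2 c2.
That gives 4 routes.

4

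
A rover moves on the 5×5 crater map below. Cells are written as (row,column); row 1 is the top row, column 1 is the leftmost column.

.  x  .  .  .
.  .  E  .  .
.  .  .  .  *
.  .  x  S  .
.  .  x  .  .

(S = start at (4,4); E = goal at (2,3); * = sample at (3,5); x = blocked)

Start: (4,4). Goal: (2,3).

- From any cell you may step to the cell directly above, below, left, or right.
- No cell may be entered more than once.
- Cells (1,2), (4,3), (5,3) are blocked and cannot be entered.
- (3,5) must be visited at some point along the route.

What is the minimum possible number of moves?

Any route passes through (3,5) somewhere between (4,4) and (2,3). Summing Manhattan distances along the two legs ((4,4) → (3,5) → (2,3)) gives a lower bound of 2 + 3 = 5 moves.
A route of 5 moves achieves this: (4,4) → (3,4) → (3,5) → (2,5) → (2,4) → (2,3).
Since 5 matches the lower bound, it is optimal.

5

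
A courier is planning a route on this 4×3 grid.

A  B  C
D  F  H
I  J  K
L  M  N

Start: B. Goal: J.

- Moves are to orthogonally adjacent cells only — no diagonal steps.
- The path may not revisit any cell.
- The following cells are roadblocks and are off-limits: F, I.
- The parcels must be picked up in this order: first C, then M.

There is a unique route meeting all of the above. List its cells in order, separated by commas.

The waypoints must appear in the order C, M, with no cell reused.
Route from B: right to C, 3× down (reaching N), left to M, up to J — 6 moves in all.
Check: order respected (C at step 1, M at step 5).

B, C, H, K, N, M, J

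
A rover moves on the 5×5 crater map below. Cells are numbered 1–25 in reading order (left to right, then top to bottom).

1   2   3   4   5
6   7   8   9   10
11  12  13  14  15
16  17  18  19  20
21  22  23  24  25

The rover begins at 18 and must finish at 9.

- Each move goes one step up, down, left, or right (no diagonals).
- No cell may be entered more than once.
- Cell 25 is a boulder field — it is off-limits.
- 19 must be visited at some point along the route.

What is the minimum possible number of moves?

Any route passes through 19 somewhere between 18 and 9. Summing Manhattan distances along the two legs (18 → 19 → 9) gives a lower bound of 1 + 2 = 3 moves.
A route of 3 moves achieves this: 18 → 19 → 14 → 9.
Since 3 matches the lower bound, it is optimal.

3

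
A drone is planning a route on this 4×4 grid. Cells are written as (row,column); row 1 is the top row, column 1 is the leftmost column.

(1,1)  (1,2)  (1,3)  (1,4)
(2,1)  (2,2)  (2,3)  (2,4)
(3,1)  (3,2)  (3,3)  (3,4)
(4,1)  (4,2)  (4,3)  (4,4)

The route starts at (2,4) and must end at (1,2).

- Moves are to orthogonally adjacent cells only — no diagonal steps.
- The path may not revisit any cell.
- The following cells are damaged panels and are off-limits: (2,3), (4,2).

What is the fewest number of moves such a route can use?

The Manhattan distance from (2,4) to (1,2) is |2−1| + |4−2| = 3, so at least 3 moves are needed.
A route of 3 moves achieves this: (2,4) → (1,4) → (1,3) → (1,2).
Since 3 matches the lower bound, it is optimal.

3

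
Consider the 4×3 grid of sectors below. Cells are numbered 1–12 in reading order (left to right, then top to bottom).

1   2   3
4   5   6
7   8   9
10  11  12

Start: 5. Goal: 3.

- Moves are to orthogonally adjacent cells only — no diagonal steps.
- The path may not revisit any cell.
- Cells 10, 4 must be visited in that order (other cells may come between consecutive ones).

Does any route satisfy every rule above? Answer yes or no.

One route that works: 5 → 8 → 11 → 10 → 7 → 4 → 1 → 2 → 3.

yes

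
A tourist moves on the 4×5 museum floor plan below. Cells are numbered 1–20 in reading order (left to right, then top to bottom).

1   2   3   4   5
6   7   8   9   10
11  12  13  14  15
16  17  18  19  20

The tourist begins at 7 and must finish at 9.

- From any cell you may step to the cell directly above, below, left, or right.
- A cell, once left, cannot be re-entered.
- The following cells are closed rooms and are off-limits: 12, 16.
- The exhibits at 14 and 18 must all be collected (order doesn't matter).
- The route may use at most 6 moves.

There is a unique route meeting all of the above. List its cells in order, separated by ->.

The budget equals the shortest possible length, so every move has to be on a shortest route through the required cells.
Route from 7: right 1 to 8, down 2 to 18, right 1 to 19, up 2 to 9 — 6 moves in all.
Check: all required cells visited; 6 ≤ 6 moves.

7 -> 8 -> 13 -> 18 -> 19 -> 14 -> 9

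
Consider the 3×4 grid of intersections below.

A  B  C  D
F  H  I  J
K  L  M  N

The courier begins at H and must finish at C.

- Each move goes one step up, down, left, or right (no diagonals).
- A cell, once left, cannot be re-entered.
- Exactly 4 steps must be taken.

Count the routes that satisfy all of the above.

Need simple routes of exactly 4 moves from H to C (Manhattan distance 2, so 1 moves are spent on a detour and 1 undoing it).
Enumerating: H L M I C | H F A B C | H I J D C.
That gives 3 routes.

3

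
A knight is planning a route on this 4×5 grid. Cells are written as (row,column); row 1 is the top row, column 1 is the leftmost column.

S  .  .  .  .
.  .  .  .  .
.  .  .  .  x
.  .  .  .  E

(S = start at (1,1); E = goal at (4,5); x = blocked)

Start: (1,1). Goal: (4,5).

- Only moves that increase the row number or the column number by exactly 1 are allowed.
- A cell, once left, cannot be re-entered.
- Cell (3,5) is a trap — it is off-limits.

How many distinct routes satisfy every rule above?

20

A right/down-only route from (1,1) to (4,5) makes exactly 3 down-moves and 4 right-moves in some order.
With no other constraints that would be C(7,3) = 35 routes.
Subtract routes through each blocked cell (inclusion–exclusion for overlaps): − through (3,5): 15 → 20.
That gives 20 routes.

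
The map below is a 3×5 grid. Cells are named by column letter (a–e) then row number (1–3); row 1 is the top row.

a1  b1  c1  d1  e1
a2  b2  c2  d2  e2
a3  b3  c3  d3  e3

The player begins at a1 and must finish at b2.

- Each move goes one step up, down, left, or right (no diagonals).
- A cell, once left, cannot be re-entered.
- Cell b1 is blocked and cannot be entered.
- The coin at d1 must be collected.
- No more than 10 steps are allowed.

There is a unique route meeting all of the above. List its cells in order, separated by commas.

The 10-move cap with required stops at d1 leaves no slack for detours.
Route from a1: down 2 to a3, right 3 to d3, up 2 to d1, left 1 to c1, down 1 to c2, left 1 to b2 — 10 moves in all.
Check: all required cells visited; 10 ≤ 10 moves.

a1, a2, a3, b3, c3, d3, d2, d1, c1, c2, b2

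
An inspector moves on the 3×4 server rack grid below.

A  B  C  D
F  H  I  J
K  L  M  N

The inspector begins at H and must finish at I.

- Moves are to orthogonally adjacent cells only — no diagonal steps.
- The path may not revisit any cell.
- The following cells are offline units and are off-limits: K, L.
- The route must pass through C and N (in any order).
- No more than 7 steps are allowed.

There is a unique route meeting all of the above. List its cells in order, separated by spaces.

The 7-move cap with required stops at C, N leaves no slack for detours.
Route from H: up to B, 2× right (reaching D), 2× down (reaching N), left to M, up to I — 7 moves in all.
Check: all required cells visited; 7 ≤ 7 moves.

H B C D J N M I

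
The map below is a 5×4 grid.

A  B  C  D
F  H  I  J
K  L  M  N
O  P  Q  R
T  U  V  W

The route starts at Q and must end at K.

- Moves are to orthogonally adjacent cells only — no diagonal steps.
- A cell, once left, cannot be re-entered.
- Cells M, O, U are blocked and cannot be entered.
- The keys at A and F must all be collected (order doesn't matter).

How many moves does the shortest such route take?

7

Any route passes through A and F in some order between Q and K. Summing Manhattan distances along each leg and taking the cheapest ordering (Q → F → A → K) gives a lower bound of 4 + 1 + 2 = 7 moves.
A route of 7 moves achieves this: Q → P → L → H → B → A → F → K.
Since 7 matches the lower bound, it is optimal.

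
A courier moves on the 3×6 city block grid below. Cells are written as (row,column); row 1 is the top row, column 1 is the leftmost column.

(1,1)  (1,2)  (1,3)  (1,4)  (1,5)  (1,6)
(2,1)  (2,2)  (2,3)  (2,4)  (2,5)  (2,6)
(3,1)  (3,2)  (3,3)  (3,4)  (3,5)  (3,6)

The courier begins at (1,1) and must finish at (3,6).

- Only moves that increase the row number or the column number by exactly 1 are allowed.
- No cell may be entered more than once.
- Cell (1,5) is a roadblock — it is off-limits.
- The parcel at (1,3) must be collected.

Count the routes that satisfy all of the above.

7

A right/down-only route from (1,1) to (3,6) makes exactly 2 down-moves and 5 right-moves in some order.
With no other constraints that would be C(7,2) = 21 routes.
Split at (1,3) and multiply the segment counts (each segment already excludes blocked cells): (1,1)→(1,3): 1; (1,3)→(3,6): 7; product = 7.
That gives 7 routes.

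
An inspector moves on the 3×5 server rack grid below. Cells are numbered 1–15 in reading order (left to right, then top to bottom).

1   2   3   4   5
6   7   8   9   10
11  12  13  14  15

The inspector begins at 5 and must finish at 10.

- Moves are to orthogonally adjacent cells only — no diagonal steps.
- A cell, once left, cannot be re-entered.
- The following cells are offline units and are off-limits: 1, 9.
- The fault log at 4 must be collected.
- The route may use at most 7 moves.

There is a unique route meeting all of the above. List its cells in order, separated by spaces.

Any route must reach 4 and still end at 10 within 7 moves, so the order of the required stops is forced.
Route from 5: left 2 to 3, down 2 to 13, right 2 to 15, up 1 to 10 — 7 moves in all.
Check: all required cells visited; 7 ≤ 7 moves.

5 4 3 8 13 14 15 10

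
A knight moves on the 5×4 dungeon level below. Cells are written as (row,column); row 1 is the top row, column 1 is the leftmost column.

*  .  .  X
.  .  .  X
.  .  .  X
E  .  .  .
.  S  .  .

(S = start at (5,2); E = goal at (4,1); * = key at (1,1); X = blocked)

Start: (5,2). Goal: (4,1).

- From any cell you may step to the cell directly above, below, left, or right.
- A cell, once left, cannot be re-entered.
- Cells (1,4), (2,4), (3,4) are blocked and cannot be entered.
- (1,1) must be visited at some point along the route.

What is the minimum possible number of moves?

8

Any route passes through (1,1) somewhere between (5,2) and (4,1). Summing Manhattan distances along the two legs ((5,2) → (1,1) → (4,1)) gives a lower bound of 5 + 3 = 8 moves.
A route of 8 moves achieves this: (5,2) → (4,2) → (3,2) → (2,2) → (1,2) → (1,1) → (2,1) → (3,1) → (4,1).
Since 8 matches the lower bound, it is optimal.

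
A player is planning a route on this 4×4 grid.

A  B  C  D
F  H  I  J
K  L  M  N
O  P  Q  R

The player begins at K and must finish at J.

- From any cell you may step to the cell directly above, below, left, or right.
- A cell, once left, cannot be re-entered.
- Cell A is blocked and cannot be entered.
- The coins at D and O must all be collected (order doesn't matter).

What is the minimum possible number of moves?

Any route passes through D and O in some order between K and J. Summing Manhattan distances along each leg and taking the cheapest ordering (K → O → D → J) gives a lower bound of 1 + 6 + 1 = 8 moves.
A route of 8 moves achieves this: K → O → P → L → H → B → C → D → J.
Since 8 matches the lower bound, it is optimal.

8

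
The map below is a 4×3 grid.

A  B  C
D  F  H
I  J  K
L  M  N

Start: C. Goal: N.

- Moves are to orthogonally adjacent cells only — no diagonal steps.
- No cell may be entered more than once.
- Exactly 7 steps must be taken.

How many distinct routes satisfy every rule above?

Need simple routes of exactly 7 moves from C to N (Manhattan distance 3, so 2 moves are spent on a detour and 2 undoing it).
Branch systematically from the start, pruning whenever the remaining move budget drops below the Manhattan distance to N or differs from it in parity. Grouping the completions by first move — via H: 5; via B: 11 — and summing: 5 + 11 = 16.
That gives 16 routes.

16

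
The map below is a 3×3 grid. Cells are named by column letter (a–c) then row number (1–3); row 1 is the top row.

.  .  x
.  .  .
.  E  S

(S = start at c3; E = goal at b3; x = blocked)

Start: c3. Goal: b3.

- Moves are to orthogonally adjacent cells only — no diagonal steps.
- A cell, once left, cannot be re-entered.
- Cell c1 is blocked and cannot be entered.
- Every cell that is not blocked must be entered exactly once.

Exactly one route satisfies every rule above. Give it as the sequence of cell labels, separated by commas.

Need to visit all 8 open cells exactly once, starting at c3 and ending at b3.
Cell c2 has only two open neighbours (c3 and b2), so the path must pass straight through it: one of those is the cell it's entered from and the other is where it exits.
Route from c3: up 1 to c2, left 1 to b2, up 1 to b1, left 1 to a1, down 2 to a3, right 1 to b3 — 7 moves in all.
Check: all 8 open cells covered.

c3, c2, b2, b1, a1, a2, a3, b3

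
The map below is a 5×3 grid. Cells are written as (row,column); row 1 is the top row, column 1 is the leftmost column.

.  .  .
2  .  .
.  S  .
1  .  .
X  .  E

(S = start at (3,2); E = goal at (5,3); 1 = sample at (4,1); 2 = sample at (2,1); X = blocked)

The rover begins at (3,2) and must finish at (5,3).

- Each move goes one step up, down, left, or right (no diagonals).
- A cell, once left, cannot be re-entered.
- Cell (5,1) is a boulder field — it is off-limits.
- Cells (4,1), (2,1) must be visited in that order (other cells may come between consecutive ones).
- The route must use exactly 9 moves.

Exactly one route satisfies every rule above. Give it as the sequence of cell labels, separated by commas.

The waypoints must appear in the order (4,1), (2,1), with no cell reused.
Route from (3,2): down 1 to (4,2), left 1 to (4,1), up 2 to (2,1), right 2 to (2,3), down 3 to (5,3) — 9 moves in all.
Check: order respected (1 at step 2, 2 at step 4); 9 moves as required.

(3,2), (4,2), (4,1), (3,1), (2,1), (2,2), (2,3), (3,3), (4,3), (5,3)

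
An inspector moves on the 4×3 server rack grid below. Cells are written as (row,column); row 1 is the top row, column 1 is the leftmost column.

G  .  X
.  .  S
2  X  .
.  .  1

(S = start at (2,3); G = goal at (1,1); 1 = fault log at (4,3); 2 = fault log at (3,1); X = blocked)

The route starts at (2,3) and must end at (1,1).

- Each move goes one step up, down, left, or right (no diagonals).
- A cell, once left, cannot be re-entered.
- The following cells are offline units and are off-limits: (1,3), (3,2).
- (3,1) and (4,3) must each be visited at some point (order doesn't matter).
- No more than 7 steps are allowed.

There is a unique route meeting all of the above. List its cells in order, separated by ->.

The budget equals the shortest possible length, so every move has to be on a shortest route through the required cells.
Route from (2,3): down 2 to (4,3), left 2 to (4,1), up 3 to (1,1) — 7 moves in all.
Check: all required cells visited; 7 ≤ 7 moves.

(2,3) -> (3,3) -> (4,3) -> (4,2) -> (4,1) -> (3,1) -> (2,1) -> (1,1)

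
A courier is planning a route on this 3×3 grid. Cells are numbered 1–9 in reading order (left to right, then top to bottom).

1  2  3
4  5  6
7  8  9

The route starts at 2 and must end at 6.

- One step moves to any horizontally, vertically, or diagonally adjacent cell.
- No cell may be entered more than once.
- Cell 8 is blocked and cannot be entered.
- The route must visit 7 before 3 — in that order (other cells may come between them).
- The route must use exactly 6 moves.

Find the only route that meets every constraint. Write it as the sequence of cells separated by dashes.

The waypoints must appear in the order 7, 3, with no cell reused.
Route from 2: left to 1, 2× down (reaching 7), 2× up-right (reaching 3), down to 6 — 6 moves in all.
Check: order respected (7 at step 3, 3 at step 5); 6 moves as required.

2 - 1 - 4 - 7 - 5 - 3 - 6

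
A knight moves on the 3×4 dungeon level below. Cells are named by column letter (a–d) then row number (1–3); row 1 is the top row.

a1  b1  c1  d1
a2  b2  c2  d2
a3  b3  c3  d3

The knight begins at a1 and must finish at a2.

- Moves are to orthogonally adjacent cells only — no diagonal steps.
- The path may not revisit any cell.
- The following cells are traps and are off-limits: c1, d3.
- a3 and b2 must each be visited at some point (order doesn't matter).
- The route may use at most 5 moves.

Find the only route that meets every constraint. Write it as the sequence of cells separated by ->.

a1 -> b1 -> b2 -> b3 -> a3 -> a2

The 5-move cap with required stops at a3, b2 leaves no slack for detours.
Route from a1: right 1 to b1, down 2 to b3, left 1 to a3, up 1 to a2 — 5 moves in all.
Check: all required cells visited; 5 ≤ 5 moves.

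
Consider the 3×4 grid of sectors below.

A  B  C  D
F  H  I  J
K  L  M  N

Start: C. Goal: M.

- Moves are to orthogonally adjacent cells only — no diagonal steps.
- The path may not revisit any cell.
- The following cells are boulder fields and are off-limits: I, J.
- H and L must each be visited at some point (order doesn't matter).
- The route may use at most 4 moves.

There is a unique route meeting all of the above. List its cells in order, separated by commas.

The 4-move cap with required stops at H, L leaves no slack for detours.
Route from C: left to B, 2× down (reaching L), right to M — 4 moves in all.
Check: all required cells visited; 4 ≤ 4 moves.

C, B, H, L, M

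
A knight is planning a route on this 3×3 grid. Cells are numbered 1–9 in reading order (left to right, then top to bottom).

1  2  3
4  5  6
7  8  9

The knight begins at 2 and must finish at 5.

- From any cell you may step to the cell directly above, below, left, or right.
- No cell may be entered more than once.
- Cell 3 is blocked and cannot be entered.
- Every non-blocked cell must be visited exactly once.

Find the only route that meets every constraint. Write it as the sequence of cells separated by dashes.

2 - 1 - 4 - 7 - 8 - 9 - 6 - 5

Need to visit all 8 open cells exactly once, starting at 2 and ending at 5.
Route from 2: left to 1, 2× down (reaching 7), 2× right (reaching 9), up to 6, left to 5 — 7 moves in all.
Check: all 8 open cells covered.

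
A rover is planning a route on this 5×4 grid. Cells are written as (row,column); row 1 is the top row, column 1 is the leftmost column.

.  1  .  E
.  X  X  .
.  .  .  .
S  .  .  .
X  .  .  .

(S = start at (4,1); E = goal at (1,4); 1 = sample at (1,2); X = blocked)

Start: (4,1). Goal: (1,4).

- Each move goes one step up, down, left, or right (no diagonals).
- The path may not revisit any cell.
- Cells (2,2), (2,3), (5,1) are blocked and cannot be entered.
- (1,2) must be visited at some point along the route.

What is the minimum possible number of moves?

6

Any route passes through (1,2) somewhere between (4,1) and (1,4). Summing Manhattan distances along the two legs ((4,1) → (1,2) → (1,4)) gives a lower bound of 4 + 2 = 6 moves.
A route of 6 moves achieves this: (4,1) → (3,1) → (2,1) → (1,1) → (1,2) → (1,3) → (1,4).
Since 6 matches the lower bound, it is optimal.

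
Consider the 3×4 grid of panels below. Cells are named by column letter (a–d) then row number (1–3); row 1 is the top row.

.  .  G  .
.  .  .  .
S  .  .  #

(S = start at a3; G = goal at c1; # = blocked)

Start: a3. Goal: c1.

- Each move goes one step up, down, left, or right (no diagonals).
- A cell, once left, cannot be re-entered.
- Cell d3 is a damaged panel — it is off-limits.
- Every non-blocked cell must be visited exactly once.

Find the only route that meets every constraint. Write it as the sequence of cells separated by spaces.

a3 a2 a1 b1 b2 b3 c3 c2 d2 d1 c1

Need to visit all 11 open cells exactly once, starting at a3 and ending at c1.
Cell d2 has only two open neighbours (d1 and c2), so the path must pass straight through it: one of those is the cell it's entered from and the other is where it exits.
Route from a3: 2× up (reaching a1), right to b1, 2× down (reaching b3), right to c3, up to c2, right to d2, up to d1, left to c1 — 10 moves in all.
Check: all 11 open cells covered.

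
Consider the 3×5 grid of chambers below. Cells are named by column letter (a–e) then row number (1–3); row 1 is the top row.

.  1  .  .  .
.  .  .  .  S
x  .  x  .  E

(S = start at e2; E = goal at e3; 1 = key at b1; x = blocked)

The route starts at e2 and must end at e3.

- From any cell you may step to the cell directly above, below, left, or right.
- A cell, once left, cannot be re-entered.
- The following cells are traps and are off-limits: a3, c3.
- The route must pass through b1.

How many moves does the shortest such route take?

Any route passes through b1 somewhere between e2 and e3. Summing Manhattan distances along the two legs (e2 → b1 → e3) gives a lower bound of 4 + 5 = 9 moves.
A route of 9 moves achieves this: e2 → e1 → d1 → c1 → b1 → b2 → c2 → d2 → d3 → e3.
Since 9 matches the lower bound, it is optimal.

9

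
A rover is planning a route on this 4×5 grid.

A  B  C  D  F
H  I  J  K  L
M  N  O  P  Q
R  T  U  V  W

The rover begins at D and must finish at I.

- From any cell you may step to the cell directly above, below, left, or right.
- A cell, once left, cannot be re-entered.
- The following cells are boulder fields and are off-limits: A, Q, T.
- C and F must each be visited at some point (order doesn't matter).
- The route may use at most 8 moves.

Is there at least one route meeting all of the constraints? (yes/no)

One route that works: D → F → L → K → J → C → B → I.

yes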